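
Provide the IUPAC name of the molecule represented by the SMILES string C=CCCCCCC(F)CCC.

Counting along the main chain through the multiple bond gives 11 carbons: the parent is undecane.
The chain contains a C=C double bond, so the unsaturation ending is -ene.
Choose the numbering such that numbering from this end puts the double bond at C-1 rather than C-10.
That gives the double bond between C-1 and C-2; a fluoro group at C-8.
Putting it together: 8-fluoroundec-1-ene.

8-fluoroundec-1-ene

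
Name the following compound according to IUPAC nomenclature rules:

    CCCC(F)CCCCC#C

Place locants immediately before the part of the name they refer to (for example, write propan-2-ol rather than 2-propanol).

7-fluorodec-1-yne

The longest carbon chain that includes the multiple bond has 10 carbons, so the parent hydride is decane.
The chain contains a C≡C triple bond, so the unsaturation ending is -yne.
The numbering direction is chosen so that numbering from this end puts the triple bond at C-1 rather than C-9.
With this numbering: the triple bond between C-1 and C-2; a fluoro group at C-7.
The name is 7-fluorodec-1-yne.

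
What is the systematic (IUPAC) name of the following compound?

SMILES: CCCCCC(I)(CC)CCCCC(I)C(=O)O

7-ethyl-2,7-diiodododecanoic acid

The longest chain bearing the –COOH group is 12 carbons long (dodecane).
The principal characteristic group is a carboxylic acid (terminal –COOH), named with the suffix -oic acid.
Number the chain so that the carboxylic acid carbon is C-1 by definition.
With this numbering: an ethyl group at C-7; iodo groups at C-2 and C-7.
The substituents are ordered alphabetically, ignoring any di-/tri- multipliers.
Assembling the pieces gives 7-ethyl-2,7-diiodododecanoic acid.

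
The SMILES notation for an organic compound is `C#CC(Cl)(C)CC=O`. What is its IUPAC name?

3-chloro-3-methylpent-4-ynal

The longest chain bearing the –CHO group and the multiple bond is 5 carbons long (pentane).
The highest-priority functional group is an aldehyde (terminal –CHO), so the name ends in -al.
There is one C≡C triple bond, indicated by the ending -yne.
Number the chain so that the aldehyde carbon is C-1 by definition.
With this numbering: the triple bond between C-4 and C-5; a chloro group at C-3; a methyl group at C-3.
Substituent prefixes are cited in alphabetical order (multiplying prefixes like di-/tri- are ignored for ordering).
Putting it together: 3-chloro-3-methylpent-4-ynal.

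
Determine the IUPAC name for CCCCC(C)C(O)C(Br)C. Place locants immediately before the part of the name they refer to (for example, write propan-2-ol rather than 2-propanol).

The longest chain bearing the –OH group is 8 carbons long (octane).
The principal characteristic group is an alcohol (–OH), named with the suffix -ol.
Number the chain so that numbering from this end puts the hydroxyl group at C-3 rather than C-6.
That gives the hydroxyl at C-3; a bromo group at C-2; a methyl group at C-4.
Substituent prefixes are cited in alphabetical order (multiplying prefixes like di-/tri- are ignored for ordering).
The name is 2-bromo-4-methyloctan-3-ol.

2-bromo-4-methyloctan-3-ol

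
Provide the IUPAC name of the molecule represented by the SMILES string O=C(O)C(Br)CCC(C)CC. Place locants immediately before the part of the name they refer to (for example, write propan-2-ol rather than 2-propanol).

The longest carbon chain that includes the –COOH group has 7 carbons, so the parent hydride is heptane.
A carboxylic acid (terminal –COOH) is the principal characteristic group, giving the suffix -oic acid.
Number the chain so that the carboxylic acid carbon is C-1 by definition.
That gives a bromo group at C-2; a methyl group at C-5.
Substituent prefixes are cited in alphabetical order (multiplying prefixes like di-/tri- are ignored for ordering).
Putting it together: 2-bromo-5-methylheptanoic acid.

2-bromo-5-methylheptanoic acid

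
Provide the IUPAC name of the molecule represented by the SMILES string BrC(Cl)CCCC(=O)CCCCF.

The longest carbon chain that includes the carbonyl has 9 carbons, so the parent hydride is nonane.
The principal characteristic group is a ketone (C=O on an internal carbon), named with the suffix -one.
Choose the numbering such that the substituent locant set {1,1,9} is lower than {1,9,9} at the first point of difference.
This places the carbonyl at C-5; a bromo group at C-1; a chloro group at C-1; a fluoro group at C-9.
Substituent prefixes are cited in alphabetical order (multiplying prefixes like di-/tri- are ignored for ordering).
Assembling the pieces gives 1-bromo-1-chloro-9-fluorononan-5-one.

1-bromo-1-chloro-9-fluorononan-5-one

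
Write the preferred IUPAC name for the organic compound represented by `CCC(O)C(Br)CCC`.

The longest carbon chain that includes the –OH group has 7 carbons, so the parent hydride is heptane.
The principal characteristic group is an alcohol (–OH), named with the suffix -ol.
The numbering direction is chosen so that numbering from this end puts the hydroxyl group at C-3 rather than C-5.
That gives the hydroxyl at C-3; a bromo group at C-4.
Assembling the pieces gives 4-bromoheptan-3-ol.

4-bromoheptan-3-ol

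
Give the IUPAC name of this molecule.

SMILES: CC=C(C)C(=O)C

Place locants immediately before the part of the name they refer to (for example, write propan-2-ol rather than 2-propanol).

The longest carbon chain that includes the carbonyl and the multiple bond has 5 carbons, so the parent hydride is pentane.
The principal characteristic group is a ketone (C=O on an internal carbon), named with the suffix -one.
The chain contains a C=C double bond, so the unsaturation ending is -ene.
Number the chain so that numbering from this end puts the carbonyl group at C-2 rather than C-4.
With this numbering: the carbonyl at C-2; the double bond between C-3 and C-4; a methyl group at C-3.
Putting it together: 3-methylpent-3-en-2-one.

3-methylpent-3-en-2-one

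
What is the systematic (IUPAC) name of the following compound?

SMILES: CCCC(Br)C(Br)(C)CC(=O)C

4,5-dibromo-4-methyloctan-2-one

Counting along the main chain through the carbonyl gives 8 carbons: the parent is octane.
A ketone (C=O on an internal carbon) is the principal characteristic group, giving the suffix -one.
Choose the numbering such that numbering from this end puts the carbonyl group at C-2 rather than C-7.
This places the carbonyl at C-2; bromo groups at C-4 and C-5; a methyl group at C-4.
Prefixes are listed alphabetically: bromo, methyl.
The name is 4,5-dibromo-4-methyloctan-2-one.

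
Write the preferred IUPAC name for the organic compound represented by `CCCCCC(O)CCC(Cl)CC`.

The longest chain bearing the –OH group is 11 carbons long (undecane).
An alcohol (–OH) is the principal characteristic group, giving the suffix -ol.
Choose the numbering such that the substituent locant set {3} is lower than {9} at the first point of difference.
With this numbering: the hydroxyl at C-6; a chloro group at C-3.
Assembling the pieces gives 3-chloroundecan-6-ol.

3-chloroundecan-6-ol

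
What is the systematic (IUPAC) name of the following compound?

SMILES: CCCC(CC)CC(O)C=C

The longest chain bearing the –OH group and the multiple bond is 8 carbons long (octane).
An alcohol (–OH) is the principal characteristic group, giving the suffix -ol.
A C=C double bond in the chain gives the infix -ene-.
Choose the numbering such that numbering from this end puts the hydroxyl group at C-3 rather than C-6.
That gives the hydroxyl at C-3; the double bond between C-1 and C-2; an ethyl group at C-5.
The name is 5-ethyloct-1-en-3-ol.

5-ethyloct-1-en-3-ol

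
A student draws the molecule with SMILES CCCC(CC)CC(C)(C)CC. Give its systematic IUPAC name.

The longest continuous carbon chain has 8 atoms, so the parent hydride is octane.
Choose the numbering such that the substituent locant set {3,3,5} is lower than {4,6,6} at the first point of difference.
That gives an ethyl group at C-5; two methyl groups at C-3.
The substituents are ordered alphabetically, ignoring any di-/tri- multipliers.
The name is 5-ethyl-3,3-dimethyloctane.

5-ethyl-3,3-dimethyloctane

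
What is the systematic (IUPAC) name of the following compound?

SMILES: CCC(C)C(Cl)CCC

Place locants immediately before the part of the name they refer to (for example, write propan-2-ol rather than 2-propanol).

The longest continuous carbon chain has 7 atoms, so the parent hydride is heptane.
Number the chain so that the substituent locant set {3,4} is lower than {4,5} at the first point of difference.
This places a chloro group at C-4; a methyl group at C-3.
Substituent prefixes are cited in alphabetical order (multiplying prefixes like di-/tri- are ignored for ordering).
The name is 4-chloro-3-methylheptane.

4-chloro-3-methylheptane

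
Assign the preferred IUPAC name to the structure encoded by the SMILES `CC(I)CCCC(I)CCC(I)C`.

The parent chain contains 10 carbons (decane).
Number the chain so that the substituent locant set {2,5,9} is lower than {2,6,9} at the first point of difference.
That gives iodo groups at C-2 and C-5 and C-9.
Putting it together: 2,5,9-triiododecane.

2,5,9-triiododecane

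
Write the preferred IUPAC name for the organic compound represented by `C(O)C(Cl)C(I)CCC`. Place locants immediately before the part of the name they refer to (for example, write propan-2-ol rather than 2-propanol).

Counting along the main chain through the –OH group gives 6 carbons: the parent is hexane.
The highest-priority functional group is an alcohol (–OH), so the name ends in -ol.
Number the chain so that numbering from this end puts the hydroxyl group at C-1 rather than C-6.
With this numbering: the hydroxyl at C-1; a chloro group at C-2; an iodo group at C-3.
Prefixes are listed alphabetically: chloro, iodo.
Assembling the pieces gives 2-chloro-3-iodohexan-1-ol.

2-chloro-3-iodohexan-1-ol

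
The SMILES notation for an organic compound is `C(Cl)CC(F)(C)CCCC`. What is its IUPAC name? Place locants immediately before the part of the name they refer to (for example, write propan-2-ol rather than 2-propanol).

1-chloro-3-fluoro-3-methylheptane

The longest continuous carbon chain has 7 atoms, so the parent hydride is heptane.
Number the chain so that the substituent locant set {1,3,3} is lower than {5,5,7} at the first point of difference.
This places a chloro group at C-1; a fluoro group at C-3; a methyl group at C-3.
Prefixes are listed alphabetically: chloro, fluoro, methyl.
Assembling the pieces gives 1-chloro-3-fluoro-3-methylheptane.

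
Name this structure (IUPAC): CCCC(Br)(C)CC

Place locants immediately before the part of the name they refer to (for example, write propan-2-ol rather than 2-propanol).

3-bromo-3-methylhexane

The parent chain contains 6 carbons (hexane).
The numbering direction is chosen so that the substituent locant set {3,3} is lower than {4,4} at the first point of difference.
This places a bromo group at C-3; a methyl group at C-3.
The substituents are ordered alphabetically, ignoring any di-/tri- multipliers.
Assembling the pieces gives 3-bromo-3-methylhexane.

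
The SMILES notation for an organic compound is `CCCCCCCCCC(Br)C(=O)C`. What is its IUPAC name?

The longest chain bearing the carbonyl is 12 carbons long (dodecane).
The principal characteristic group is a ketone (C=O on an internal carbon), named with the suffix -one.
Choose the numbering such that numbering from this end puts the carbonyl group at C-2 rather than C-11.
That gives the carbonyl at C-2; a bromo group at C-3.
Assembling the pieces gives 3-bromododecan-2-one.

3-bromododecan-2-one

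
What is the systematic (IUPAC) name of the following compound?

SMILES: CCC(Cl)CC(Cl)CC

The longest carbon chain is 7 atoms: the parent is heptane.
The molecule is symmetric, so either numbering direction gives the same locants.
With this numbering: chloro groups at C-3 and C-5.
Putting it together: 3,5-dichloroheptane.

3,5-dichloroheptane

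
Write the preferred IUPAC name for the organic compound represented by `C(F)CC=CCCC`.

The longest carbon chain that includes the multiple bond has 7 carbons, so the parent hydride is heptane.
A C=C double bond in the chain gives the infix -ene-.
The numbering direction is chosen so that numbering from this end puts the double bond at C-3 rather than C-4.
That gives the double bond between C-3 and C-4; a fluoro group at C-1.
Assembling the pieces gives 1-fluorohept-3-ene.

1-fluorohept-3-ene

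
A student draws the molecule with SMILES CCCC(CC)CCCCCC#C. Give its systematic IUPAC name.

Counting along the main chain through the multiple bond gives 11 carbons: the parent is undecane.
A C≡C triple bond in the chain gives the infix -yne-.
The numbering direction is chosen so that numbering from this end puts the triple bond at C-1 rather than C-10.
That gives the triple bond between C-1 and C-2; an ethyl group at C-8.
The name is 8-ethylundec-1-yne.

8-ethylundec-1-yne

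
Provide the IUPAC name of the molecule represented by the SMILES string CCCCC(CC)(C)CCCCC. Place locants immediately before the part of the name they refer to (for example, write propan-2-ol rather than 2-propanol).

The parent chain contains 10 carbons (decane).
The numbering direction is chosen so that the substituent locant set {5,5} is lower than {6,6} at the first point of difference.
This places an ethyl group at C-5; a methyl group at C-5.
Substituent prefixes are cited in alphabetical order (multiplying prefixes like di-/tri- are ignored for ordering).
Putting it together: 5-ethyl-5-methyldecane.

5-ethyl-5-methyldecane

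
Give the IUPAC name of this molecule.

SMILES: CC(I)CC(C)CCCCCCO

9-iodo-7-methyldecan-1-ol

The longest chain bearing the –OH group is 10 carbons long (decane).
An alcohol (–OH) is the principal characteristic group, giving the suffix -ol.
Number the chain so that numbering from this end puts the hydroxyl group at C-1 rather than C-10.
That gives the hydroxyl at C-1; an iodo group at C-9; a methyl group at C-7.
Prefixes are listed alphabetically: iodo, methyl.
The name is 9-iodo-7-methyldecan-1-ol.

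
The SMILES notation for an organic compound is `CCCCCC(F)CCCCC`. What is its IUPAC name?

6-fluoroundecane

The longest carbon chain is 11 atoms: the parent is undecane.
Both numbering directions give the same locant set; either may be used.
That gives a fluoro group at C-6.
Putting it together: 6-fluoroundecane.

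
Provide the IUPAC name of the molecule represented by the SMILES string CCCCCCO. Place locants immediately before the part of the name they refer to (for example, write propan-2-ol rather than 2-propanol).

Counting along the main chain through the –OH group gives 6 carbons: the parent is hexane.
The principal characteristic group is an alcohol (–OH), named with the suffix -ol.
Choose the numbering such that numbering from this end puts the hydroxyl group at C-1 rather than C-6.
This places the hydroxyl at C-1.
Assembling the pieces gives hexan-1-ol.

hexan-1-ol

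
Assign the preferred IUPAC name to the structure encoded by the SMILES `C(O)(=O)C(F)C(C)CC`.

2-fluoro-3-methylpentanoic acid

The longest carbon chain that includes the –COOH group has 5 carbons, so the parent hydride is pentane.
A carboxylic acid (terminal –COOH) is the principal characteristic group, giving the suffix -oic acid.
Choose the numbering such that the carboxylic acid carbon is C-1 by definition.
That gives a fluoro group at C-2; a methyl group at C-3.
The substituents are ordered alphabetically, ignoring any di-/tri- multipliers.
Assembling the pieces gives 2-fluoro-3-methylpentanoic acid.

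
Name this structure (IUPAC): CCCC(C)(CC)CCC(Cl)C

2-chloro-5-ethyl-5-methyloctane

The longest continuous carbon chain has 8 atoms, so the parent hydride is octane.
The numbering direction is chosen so that the substituent locant set {2,5,5} is lower than {4,4,7} at the first point of difference.
This places a chloro group at C-2; an ethyl group at C-5; a methyl group at C-5.
Substituent prefixes are cited in alphabetical order (multiplying prefixes like di-/tri- are ignored for ordering).
The name is 2-chloro-5-ethyl-5-methyloctane.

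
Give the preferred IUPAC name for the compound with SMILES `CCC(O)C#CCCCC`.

The longest chain bearing the –OH group and the multiple bond is 9 carbons long (nonane).
An alcohol (–OH) is the principal characteristic group, giving the suffix -ol.
There is one C≡C triple bond, indicated by the ending -yne.
Choose the numbering such that numbering from this end puts the hydroxyl group at C-3 rather than C-7.
That gives the hydroxyl at C-3; the triple bond between C-4 and C-5.
The name is non-4-yn-3-ol.

non-4-yn-3-ol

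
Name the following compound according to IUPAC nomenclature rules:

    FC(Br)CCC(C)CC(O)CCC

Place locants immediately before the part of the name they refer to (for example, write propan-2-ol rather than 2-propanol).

9-bromo-9-fluoro-6-methylnonan-4-ol

The longest carbon chain that includes the –OH group has 9 carbons, so the parent hydride is nonane.
The principal characteristic group is an alcohol (–OH), named with the suffix -ol.
Number the chain so that numbering from this end puts the hydroxyl group at C-4 rather than C-6.
With this numbering: the hydroxyl at C-4; a bromo group at C-9; a fluoro group at C-9; a methyl group at C-6.
Substituent prefixes are cited in alphabetical order (multiplying prefixes like di-/tri- are ignored for ordering).
Putting it together: 9-bromo-9-fluoro-6-methylnonan-4-ol.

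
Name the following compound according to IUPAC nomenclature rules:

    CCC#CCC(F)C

The longest carbon chain that includes the multiple bond has 7 carbons, so the parent hydride is heptane.
A C≡C triple bond in the chain gives the infix -yne-.
The numbering direction is chosen so that numbering from this end puts the triple bond at C-3 rather than C-4.
With this numbering: the triple bond between C-3 and C-4; a fluoro group at C-6.
Putting it together: 6-fluorohept-3-yne.

6-fluorohept-3-yne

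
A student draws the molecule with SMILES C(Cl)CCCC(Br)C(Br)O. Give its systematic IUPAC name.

The longest chain bearing the –OH group is 6 carbons long (hexane).
The principal characteristic group is an alcohol (–OH), named with the suffix -ol.
The numbering direction is chosen so that numbering from this end puts the hydroxyl group at C-1 rather than C-6.
This places the hydroxyl at C-1; bromo groups at C-1 and C-2; a chloro group at C-6.
Substituent prefixes are cited in alphabetical order (multiplying prefixes like di-/tri- are ignored for ordering).
Putting it together: 1,2-dibromo-6-chlorohexan-1-ol.

1,2-dibromo-6-chlorohexan-1-ol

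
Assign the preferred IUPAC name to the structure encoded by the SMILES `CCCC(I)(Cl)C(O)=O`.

The longest carbon chain that includes the –COOH group has 5 carbons, so the parent hydride is pentane.
A carboxylic acid (terminal –COOH) is the principal characteristic group, giving the suffix -oic acid.
Number the chain so that the carboxylic acid carbon is C-1 by definition.
With this numbering: a chloro group at C-2; an iodo group at C-2.
The substituents are ordered alphabetically, ignoring any di-/tri- multipliers.
The name is 2-chloro-2-iodopentanoic acid.

2-chloro-2-iodopentanoic acid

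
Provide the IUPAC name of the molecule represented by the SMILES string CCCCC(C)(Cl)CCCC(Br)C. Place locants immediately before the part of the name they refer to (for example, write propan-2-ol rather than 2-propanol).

The parent chain contains 10 carbons (decane).
Choose the numbering such that the substituent locant set {2,6,6} is lower than {5,5,9} at the first point of difference.
With this numbering: a bromo group at C-2; a chloro group at C-6; a methyl group at C-6.
Prefixes are listed alphabetically: bromo, chloro, methyl.
Putting it together: 2-bromo-6-chloro-6-methyldecane.

2-bromo-6-chloro-6-methyldecane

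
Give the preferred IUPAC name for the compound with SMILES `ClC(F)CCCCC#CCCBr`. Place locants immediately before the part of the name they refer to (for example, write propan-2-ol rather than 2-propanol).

1-bromo-9-chloro-9-fluoronon-3-yne

The longest carbon chain that includes the multiple bond has 9 carbons, so the parent hydride is nonane.
A C≡C triple bond in the chain gives the infix -yne-.
Number the chain so that numbering from this end puts the triple bond at C-3 rather than C-6.
That gives the triple bond between C-3 and C-4; a bromo group at C-1; a chloro group at C-9; a fluoro group at C-9.
Prefixes are listed alphabetically: bromo, chloro, fluoro.
Putting it together: 1-bromo-9-chloro-9-fluoronon-3-yne.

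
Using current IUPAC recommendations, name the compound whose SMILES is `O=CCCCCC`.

The longest carbon chain that includes the –CHO group has 6 carbons, so the parent hydride is hexane.
The highest-priority functional group is an aldehyde (terminal –CHO), so the name ends in -al.
Choose the numbering such that the aldehyde carbon is C-1 by definition.
Assembling the pieces gives hexanal.

hexanal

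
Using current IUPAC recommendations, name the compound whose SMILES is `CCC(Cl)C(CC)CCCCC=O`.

7-chloro-6-ethylnonanal

Counting along the main chain through the –CHO group gives 9 carbons: the parent is nonane.
The highest-priority functional group is an aldehyde (terminal –CHO), so the name ends in -al.
Number the chain so that the aldehyde carbon is C-1 by definition.
This places a chloro group at C-7; an ethyl group at C-6.
The substituents are ordered alphabetically, ignoring any di-/tri- multipliers.
Assembling the pieces gives 7-chloro-6-ethylnonanal.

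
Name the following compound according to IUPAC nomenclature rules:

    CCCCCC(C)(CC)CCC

4-ethyl-4-methylnonane

The longest continuous carbon chain has 9 atoms, so the parent hydride is nonane.
Number the chain so that the substituent locant set {4,4} is lower than {6,6} at the first point of difference.
This places an ethyl group at C-4; a methyl group at C-4.
Substituent prefixes are cited in alphabetical order (multiplying prefixes like di-/tri- are ignored for ordering).
Assembling the pieces gives 4-ethyl-4-methylnonane.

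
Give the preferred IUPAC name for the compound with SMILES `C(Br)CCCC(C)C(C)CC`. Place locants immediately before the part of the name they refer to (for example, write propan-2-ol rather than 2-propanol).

1-bromo-5,6-dimethyloctane

The longest continuous carbon chain has 8 atoms, so the parent hydride is octane.
Number the chain so that the substituent locant set {1,5,6} is lower than {3,4,8} at the first point of difference.
With this numbering: a bromo group at C-1; methyl groups at C-5 and C-6.
The substituents are ordered alphabetically, ignoring any di-/tri- multipliers.
The name is 1-bromo-5,6-dimethyloctane.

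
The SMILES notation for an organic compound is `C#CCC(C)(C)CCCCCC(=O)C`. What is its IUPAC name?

The longest chain bearing the carbonyl and the multiple bond is 11 carbons long (undecane).
The principal characteristic group is a ketone (C=O on an internal carbon), named with the suffix -one.
There is one C≡C triple bond, indicated by the ending -yne.
Number the chain so that numbering from this end puts the carbonyl group at C-2 rather than C-10.
With this numbering: the carbonyl at C-2; the triple bond between C-10 and C-11; two methyl groups at C-8.
The name is 8,8-dimethylundec-10-yn-2-one.

8,8-dimethylundec-10-yn-2-one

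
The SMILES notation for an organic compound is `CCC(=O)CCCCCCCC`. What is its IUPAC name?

The longest carbon chain that includes the carbonyl has 11 carbons, so the parent hydride is undecane.
The principal characteristic group is a ketone (C=O on an internal carbon), named with the suffix -one.
The numbering direction is chosen so that numbering from this end puts the carbonyl group at C-3 rather than C-9.
With this numbering: the carbonyl at C-3.
Assembling the pieces gives undecan-3-one.

undecan-3-one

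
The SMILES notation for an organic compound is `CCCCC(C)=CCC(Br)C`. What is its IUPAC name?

2-bromo-5-methylnon-4-ene

The longest chain bearing the multiple bond is 9 carbons long (nonane).
A C=C double bond in the chain gives the infix -ene-.
Choose the numbering such that numbering from this end puts the double bond at C-4 rather than C-5.
That gives the double bond between C-4 and C-5; a bromo group at C-2; a methyl group at C-5.
Substituent prefixes are cited in alphabetical order (multiplying prefixes like di-/tri- are ignored for ordering).
The name is 2-bromo-5-methylnon-4-ene.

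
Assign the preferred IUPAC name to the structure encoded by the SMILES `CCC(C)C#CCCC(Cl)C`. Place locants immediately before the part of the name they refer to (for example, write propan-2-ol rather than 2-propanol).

The longest carbon chain that includes the multiple bond has 9 carbons, so the parent hydride is nonane.
There is one C≡C triple bond, indicated by the ending -yne.
Choose the numbering such that numbering from this end puts the triple bond at C-4 rather than C-5.
This places the triple bond between C-4 and C-5; a chloro group at C-8; a methyl group at C-3.
Substituent prefixes are cited in alphabetical order (multiplying prefixes like di-/tri- are ignored for ordering).
Assembling the pieces gives 8-chloro-3-methylnon-4-yne.

8-chloro-3-methylnon-4-yne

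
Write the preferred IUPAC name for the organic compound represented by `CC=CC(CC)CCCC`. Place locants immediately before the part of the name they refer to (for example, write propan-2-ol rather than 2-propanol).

4-ethyloct-2-ene

The longest chain bearing the multiple bond is 8 carbons long (octane).
A C=C double bond in the chain gives the infix -ene-.
Number the chain so that numbering from this end puts the double bond at C-2 rather than C-6.
With this numbering: the double bond between C-2 and C-3; an ethyl group at C-4.
Assembling the pieces gives 4-ethyloct-2-ene.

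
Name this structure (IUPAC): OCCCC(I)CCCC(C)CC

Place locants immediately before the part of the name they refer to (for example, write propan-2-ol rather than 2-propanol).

4-iodo-8-methyldecan-1-ol

Counting along the main chain through the –OH group gives 10 carbons: the parent is decane.
The principal characteristic group is an alcohol (–OH), named with the suffix -ol.
The numbering direction is chosen so that numbering from this end puts the hydroxyl group at C-1 rather than C-10.
That gives the hydroxyl at C-1; an iodo group at C-4; a methyl group at C-8.
Prefixes are listed alphabetically: iodo, methyl.
Putting it together: 4-iodo-8-methyldecan-1-ol.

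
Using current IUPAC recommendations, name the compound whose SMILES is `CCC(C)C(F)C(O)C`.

3-fluoro-4-methylhexan-2-ol

The longest chain bearing the –OH group is 6 carbons long (hexane).
The highest-priority functional group is an alcohol (–OH), so the name ends in -ol.
Number the chain so that numbering from this end puts the hydroxyl group at C-2 rather than C-5.
That gives the hydroxyl at C-2; a fluoro group at C-3; a methyl group at C-4.
The substituents are ordered alphabetically, ignoring any di-/tri- multipliers.
Assembling the pieces gives 3-fluoro-4-methylhexan-2-ol.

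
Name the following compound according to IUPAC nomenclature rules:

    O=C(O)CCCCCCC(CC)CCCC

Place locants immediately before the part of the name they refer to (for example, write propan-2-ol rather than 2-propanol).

The longest chain bearing the –COOH group is 12 carbons long (dodecane).
The principal characteristic group is a carboxylic acid (terminal –COOH), named with the suffix -oic acid.
Choose the numbering such that the carboxylic acid carbon is C-1 by definition.
With this numbering: an ethyl group at C-8.
Assembling the pieces gives 8-ethyldodecanoic acid.

8-ethyldodecanoic acid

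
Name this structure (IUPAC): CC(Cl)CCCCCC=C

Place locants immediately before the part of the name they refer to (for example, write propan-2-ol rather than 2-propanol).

Counting along the main chain through the multiple bond gives 9 carbons: the parent is nonane.
There is one C=C double bond, indicated by the ending -ene.
The numbering direction is chosen so that numbering from this end puts the double bond at C-1 rather than C-8.
This places the double bond between C-1 and C-2; a chloro group at C-8.
The name is 8-chloronon-1-ene.

8-chloronon-1-ene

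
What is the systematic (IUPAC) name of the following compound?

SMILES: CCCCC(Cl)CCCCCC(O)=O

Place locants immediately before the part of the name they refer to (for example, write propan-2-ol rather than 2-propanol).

The longest chain bearing the –COOH group is 11 carbons long (undecane).
The highest-priority functional group is a carboxylic acid (terminal –COOH), so the name ends in -oic acid.
Number the chain so that the carboxylic acid carbon is C-1 by definition.
That gives a chloro group at C-7.
The name is 7-chloroundecanoic acid.

7-chloroundecanoic acid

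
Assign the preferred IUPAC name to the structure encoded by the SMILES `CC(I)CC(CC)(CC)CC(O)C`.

4,4-diethyl-6-iodoheptan-2-ol

The longest chain bearing the –OH group is 7 carbons long (heptane).
The principal characteristic group is an alcohol (–OH), named with the suffix -ol.
The numbering direction is chosen so that numbering from this end puts the hydroxyl group at C-2 rather than C-6.
With this numbering: the hydroxyl at C-2; two ethyl groups at C-4; an iodo group at C-6.
Prefixes are listed alphabetically: ethyl, iodo.
The name is 4,4-diethyl-6-iodoheptan-2-ol.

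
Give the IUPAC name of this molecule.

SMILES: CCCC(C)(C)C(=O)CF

The longest carbon chain that includes the carbonyl has 6 carbons, so the parent hydride is hexane.
The principal characteristic group is a ketone (C=O on an internal carbon), named with the suffix -one.
Choose the numbering such that numbering from this end puts the carbonyl group at C-2 rather than C-5.
With this numbering: the carbonyl at C-2; a fluoro group at C-1; two methyl groups at C-3.
Prefixes are listed alphabetically: fluoro, methyl.
Putting it together: 1-fluoro-3,3-dimethylhexan-2-one.

1-fluoro-3,3-dimethylhexan-2-one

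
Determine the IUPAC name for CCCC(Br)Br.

1,1-dibromobutane

The parent chain contains 4 carbons (butane).
Number the chain so that the substituent locant set {1,1} is lower than {4,4} at the first point of difference.
That gives two bromo groups at C-1.
The name is 1,1-dibromobutane.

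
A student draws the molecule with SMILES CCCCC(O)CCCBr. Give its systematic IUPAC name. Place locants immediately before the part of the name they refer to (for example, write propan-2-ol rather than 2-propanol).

The longest chain bearing the –OH group is 8 carbons long (octane).
The highest-priority functional group is an alcohol (–OH), so the name ends in -ol.
The numbering direction is chosen so that numbering from this end puts the hydroxyl group at C-4 rather than C-5.
This places the hydroxyl at C-4; a bromo group at C-1.
Putting it together: 1-bromooctan-4-ol.

1-bromooctan-4-ol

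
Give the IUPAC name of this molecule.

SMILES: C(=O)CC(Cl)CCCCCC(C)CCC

3-chloro-9-methyldodecanal

Counting along the main chain through the –CHO group gives 12 carbons: the parent is dodecane.
The highest-priority functional group is an aldehyde (terminal –CHO), so the name ends in -al.
Choose the numbering such that the aldehyde carbon is C-1 by definition.
With this numbering: a chloro group at C-3; a methyl group at C-9.
The substituents are ordered alphabetically, ignoring any di-/tri- multipliers.
Putting it together: 3-chloro-9-methyldodecanal.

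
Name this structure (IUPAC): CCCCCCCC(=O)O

octanoic acid

Counting along the main chain through the –COOH group gives 8 carbons: the parent is octane.
A carboxylic acid (terminal –COOH) is the principal characteristic group, giving the suffix -oic acid.
The numbering direction is chosen so that the carboxylic acid carbon is C-1 by definition.
Putting it together: octanoic acid.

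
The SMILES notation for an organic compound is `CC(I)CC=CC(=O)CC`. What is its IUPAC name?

The longest chain bearing the carbonyl and the multiple bond is 8 carbons long (octane).
The principal characteristic group is a ketone (C=O on an internal carbon), named with the suffix -one.
The chain contains a C=C double bond, so the unsaturation ending is -ene.
Number the chain so that numbering from this end puts the carbonyl group at C-3 rather than C-6.
That gives the carbonyl at C-3; the double bond between C-4 and C-5; an iodo group at C-7.
The name is 7-iodooct-4-en-3-one.

7-iodooct-4-en-3-one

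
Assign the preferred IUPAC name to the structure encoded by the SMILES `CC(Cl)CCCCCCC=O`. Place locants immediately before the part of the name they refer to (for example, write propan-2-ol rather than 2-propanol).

8-chlorononanal

The longest carbon chain that includes the –CHO group has 9 carbons, so the parent hydride is nonane.
The principal characteristic group is an aldehyde (terminal –CHO), named with the suffix -al.
The numbering direction is chosen so that the aldehyde carbon is C-1 by definition.
With this numbering: a chloro group at C-8.
Putting it together: 8-chlorononanal.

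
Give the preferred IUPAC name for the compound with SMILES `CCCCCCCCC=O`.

nonanal

Counting along the main chain through the –CHO group gives 9 carbons: the parent is nonane.
An aldehyde (terminal –CHO) is the principal characteristic group, giving the suffix -al.
Number the chain so that the aldehyde carbon is C-1 by definition.
The name is nonanal.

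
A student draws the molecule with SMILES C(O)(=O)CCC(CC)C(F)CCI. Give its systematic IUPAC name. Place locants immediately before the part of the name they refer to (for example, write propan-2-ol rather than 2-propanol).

4-ethyl-5-fluoro-7-iodoheptanoic acid

The longest carbon chain that includes the –COOH group has 7 carbons, so the parent hydride is heptane.
A carboxylic acid (terminal –COOH) is the principal characteristic group, giving the suffix -oic acid.
Number the chain so that the carboxylic acid carbon is C-1 by definition.
This places an ethyl group at C-4; a fluoro group at C-5; an iodo group at C-7.
Prefixes are listed alphabetically: ethyl, fluoro, iodo.
The name is 4-ethyl-5-fluoro-7-iodoheptanoic acid.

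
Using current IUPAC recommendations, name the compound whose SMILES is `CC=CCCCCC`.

The longest carbon chain that includes the multiple bond has 8 carbons, so the parent hydride is octane.
A C=C double bond in the chain gives the infix -ene-.
Number the chain so that numbering from this end puts the double bond at C-2 rather than C-6.
With this numbering: the double bond between C-2 and C-3.
The name is oct-2-ene.

oct-2-ene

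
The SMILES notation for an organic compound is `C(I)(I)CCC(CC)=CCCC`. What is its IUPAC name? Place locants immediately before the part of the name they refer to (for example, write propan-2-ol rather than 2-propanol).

The longest carbon chain that includes the multiple bond has 8 carbons, so the parent hydride is octane.
A C=C double bond in the chain gives the infix -ene-.
Number the chain so that the substituent locant set {1,1,4} is lower than {5,8,8} at the first point of difference.
This places the double bond between C-4 and C-5; an ethyl group at C-4; two iodo groups at C-1.
Substituent prefixes are cited in alphabetical order (multiplying prefixes like di-/tri- are ignored for ordering).
Assembling the pieces gives 4-ethyl-1,1-diiodooct-4-ene.

4-ethyl-1,1-diiodooct-4-ene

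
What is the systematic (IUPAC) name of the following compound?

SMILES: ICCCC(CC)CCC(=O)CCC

7-ethyl-10-iododecan-4-one

The longest carbon chain that includes the carbonyl has 10 carbons, so the parent hydride is decane.
The principal characteristic group is a ketone (C=O on an internal carbon), named with the suffix -one.
Choose the numbering such that numbering from this end puts the carbonyl group at C-4 rather than C-7.
That gives the carbonyl at C-4; an ethyl group at C-7; an iodo group at C-10.
Substituent prefixes are cited in alphabetical order (multiplying prefixes like di-/tri- are ignored for ordering).
Assembling the pieces gives 7-ethyl-10-iododecan-4-one.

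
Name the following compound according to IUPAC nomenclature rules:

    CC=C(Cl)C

The longest chain bearing the multiple bond is 4 carbons long (butane).
A C=C double bond in the chain gives the infix -ene-.
The numbering direction is chosen so that the substituent locant set {2} is lower than {3} at the first point of difference.
This places the double bond between C-2 and C-3; a chloro group at C-2.
The name is 2-chlorobut-2-ene.

2-chlorobut-2-ene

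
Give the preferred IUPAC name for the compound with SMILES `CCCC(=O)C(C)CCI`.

The longest carbon chain that includes the carbonyl has 7 carbons, so the parent hydride is heptane.
The principal characteristic group is a ketone (C=O on an internal carbon), named with the suffix -one.
Number the chain so that the substituent locant set {1,3} is lower than {5,7} at the first point of difference.
With this numbering: the carbonyl at C-4; an iodo group at C-1; a methyl group at C-3.
Substituent prefixes are cited in alphabetical order (multiplying prefixes like di-/tri- are ignored for ordering).
The name is 1-iodo-3-methylheptan-4-one.

1-iodo-3-methylheptan-4-one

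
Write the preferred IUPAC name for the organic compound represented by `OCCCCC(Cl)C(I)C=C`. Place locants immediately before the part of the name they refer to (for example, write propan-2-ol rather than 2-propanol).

5-chloro-6-iodooct-7-en-1-ol

The longest chain bearing the –OH group and the multiple bond is 8 carbons long (octane).
The highest-priority functional group is an alcohol (–OH), so the name ends in -ol.
A C=C double bond in the chain gives the infix -ene-.
The numbering direction is chosen so that numbering from this end puts the hydroxyl group at C-1 rather than C-8.
This places the hydroxyl at C-1; the double bond between C-7 and C-8; a chloro group at C-5; an iodo group at C-6.
The substituents are ordered alphabetically, ignoring any di-/tri- multipliers.
Assembling the pieces gives 5-chloro-6-iodooct-7-en-1-ol.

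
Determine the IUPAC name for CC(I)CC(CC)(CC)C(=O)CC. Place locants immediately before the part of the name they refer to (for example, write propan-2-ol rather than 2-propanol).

4,4-diethyl-6-iodoheptan-3-one

The longest carbon chain that includes the carbonyl has 7 carbons, so the parent hydride is heptane.
The highest-priority functional group is a ketone (C=O on an internal carbon), so the name ends in -one.
Choose the numbering such that numbering from this end puts the carbonyl group at C-3 rather than C-5.
That gives the carbonyl at C-3; two ethyl groups at C-4; an iodo group at C-6.
Prefixes are listed alphabetically: ethyl, iodo.
Putting it together: 4,4-diethyl-6-iodoheptan-3-one.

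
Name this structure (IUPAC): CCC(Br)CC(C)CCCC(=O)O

Counting along the main chain through the –COOH group gives 9 carbons: the parent is nonane.
A carboxylic acid (terminal –COOH) is the principal characteristic group, giving the suffix -oic acid.
Choose the numbering such that the carboxylic acid carbon is C-1 by definition.
This places a bromo group at C-7; a methyl group at C-5.
The substituents are ordered alphabetically, ignoring any di-/tri- multipliers.
Putting it together: 7-bromo-5-methylnonanoic acid.

7-bromo-5-methylnonanoic acid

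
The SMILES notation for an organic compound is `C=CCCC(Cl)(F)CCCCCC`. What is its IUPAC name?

5-chloro-5-fluoroundec-1-ene

The longest carbon chain that includes the multiple bond has 11 carbons, so the parent hydride is undecane.
The chain contains a C=C double bond, so the unsaturation ending is -ene.
Number the chain so that numbering from this end puts the double bond at C-1 rather than C-10.
With this numbering: the double bond between C-1 and C-2; a chloro group at C-5; a fluoro group at C-5.
The substituents are ordered alphabetically, ignoring any di-/tri- multipliers.
Assembling the pieces gives 5-chloro-5-fluoroundec-1-ene.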